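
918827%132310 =124967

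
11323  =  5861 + 5462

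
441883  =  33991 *13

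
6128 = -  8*( - 766 )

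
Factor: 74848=2^5*2339^1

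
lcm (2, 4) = 4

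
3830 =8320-4490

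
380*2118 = 804840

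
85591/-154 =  - 7781/14 = -555.79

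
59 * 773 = 45607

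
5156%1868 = 1420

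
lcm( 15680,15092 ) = 1207360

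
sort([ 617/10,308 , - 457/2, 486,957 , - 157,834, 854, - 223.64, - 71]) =[  -  457/2,-223.64, - 157,-71, 617/10,  308, 486, 834 , 854 , 957]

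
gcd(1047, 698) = 349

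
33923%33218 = 705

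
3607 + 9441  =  13048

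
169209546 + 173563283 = 342772829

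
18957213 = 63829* 297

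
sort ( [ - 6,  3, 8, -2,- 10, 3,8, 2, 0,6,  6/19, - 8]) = [-10, - 8, - 6, - 2, 0, 6/19, 2,3,3, 6,8 , 8 ]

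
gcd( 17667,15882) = 3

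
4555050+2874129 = 7429179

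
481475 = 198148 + 283327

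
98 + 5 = 103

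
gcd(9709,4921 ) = 133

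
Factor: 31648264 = 2^3*61^1 * 64853^1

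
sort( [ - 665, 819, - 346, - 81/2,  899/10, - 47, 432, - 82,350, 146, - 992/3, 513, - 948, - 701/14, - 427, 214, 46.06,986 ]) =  [ - 948, - 665, - 427, - 346, - 992/3,-82,-701/14, - 47 , - 81/2,46.06,899/10,146,214,350,432,513, 819,986] 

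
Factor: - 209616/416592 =  -  3^( - 1)*263^( - 1 )*397^1= - 397/789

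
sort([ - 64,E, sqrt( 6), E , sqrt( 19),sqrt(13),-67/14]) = [ - 64, - 67/14,sqrt(6), E , E, sqrt( 13), sqrt( 19)] 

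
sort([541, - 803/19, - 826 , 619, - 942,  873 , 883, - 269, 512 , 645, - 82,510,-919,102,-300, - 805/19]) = [  -  942, - 919, - 826 , - 300,-269, - 82, - 805/19, - 803/19,102, 510, 512,541, 619  ,  645, 873 , 883 ]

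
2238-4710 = -2472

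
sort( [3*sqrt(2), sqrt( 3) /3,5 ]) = [ sqrt( 3)/3,  3*sqrt( 2),5 ] 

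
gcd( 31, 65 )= 1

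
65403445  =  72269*905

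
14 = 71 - 57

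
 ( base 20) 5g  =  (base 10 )116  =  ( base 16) 74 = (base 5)431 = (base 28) 44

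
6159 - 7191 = - 1032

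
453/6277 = 453/6277 = 0.07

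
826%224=154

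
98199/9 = 10911 = 10911.00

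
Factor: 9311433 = 3^1*3103811^1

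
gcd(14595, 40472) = 1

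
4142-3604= 538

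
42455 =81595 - 39140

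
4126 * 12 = 49512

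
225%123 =102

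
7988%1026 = 806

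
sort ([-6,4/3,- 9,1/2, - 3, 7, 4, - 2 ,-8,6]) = [-9,-8 ,-6, - 3,- 2,1/2, 4/3,  4 , 6,7]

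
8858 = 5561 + 3297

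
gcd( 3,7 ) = 1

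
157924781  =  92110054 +65814727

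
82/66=41/33=1.24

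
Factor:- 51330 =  - 2^1*3^1* 5^1*29^1*59^1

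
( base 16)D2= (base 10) 210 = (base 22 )9c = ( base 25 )8a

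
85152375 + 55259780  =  140412155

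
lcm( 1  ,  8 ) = 8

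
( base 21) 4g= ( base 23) 48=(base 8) 144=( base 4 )1210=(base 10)100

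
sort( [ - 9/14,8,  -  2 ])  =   [ - 2,-9/14, 8] 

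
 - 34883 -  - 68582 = 33699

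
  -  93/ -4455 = 31/1485 = 0.02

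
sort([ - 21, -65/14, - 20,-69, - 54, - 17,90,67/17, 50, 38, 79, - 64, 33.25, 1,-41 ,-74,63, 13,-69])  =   [-74, -69,-69, - 64,-54, - 41, - 21,-20, - 17,-65/14, 1, 67/17, 13, 33.25,38 , 50,63, 79, 90]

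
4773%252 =237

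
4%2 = 0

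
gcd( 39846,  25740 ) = 6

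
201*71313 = 14333913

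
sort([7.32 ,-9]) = [ - 9, 7.32]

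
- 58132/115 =- 506 + 58/115 = - 505.50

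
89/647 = 89/647 = 0.14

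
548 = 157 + 391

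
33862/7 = 33862/7 = 4837.43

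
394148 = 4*98537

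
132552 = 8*16569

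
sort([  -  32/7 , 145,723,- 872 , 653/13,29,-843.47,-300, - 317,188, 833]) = [-872,  -  843.47,-317, - 300, - 32/7,29,  653/13,145,188 , 723, 833]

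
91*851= 77441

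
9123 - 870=8253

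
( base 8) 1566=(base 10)886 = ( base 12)61A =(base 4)31312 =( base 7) 2404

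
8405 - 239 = 8166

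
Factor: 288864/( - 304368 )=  - 354/373 = -  2^1*3^1*59^1*373^( - 1)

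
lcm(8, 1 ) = 8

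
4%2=0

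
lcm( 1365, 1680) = 21840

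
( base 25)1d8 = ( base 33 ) T1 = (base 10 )958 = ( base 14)4C6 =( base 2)1110111110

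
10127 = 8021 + 2106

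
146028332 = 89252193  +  56776139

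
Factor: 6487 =13^1*499^1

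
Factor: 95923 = 95923^1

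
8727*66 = 575982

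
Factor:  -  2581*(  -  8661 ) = 3^1*29^1*89^1 * 2887^1= 22354041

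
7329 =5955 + 1374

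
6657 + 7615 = 14272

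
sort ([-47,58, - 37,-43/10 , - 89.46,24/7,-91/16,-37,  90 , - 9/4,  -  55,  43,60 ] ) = [ - 89.46,-55,-47, - 37, - 37, - 91/16,-43/10, - 9/4,24/7,43,  58,60,90]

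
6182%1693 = 1103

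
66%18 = 12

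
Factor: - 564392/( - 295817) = 2^3*17^(-1 ) * 17401^( - 1)*70549^1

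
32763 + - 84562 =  - 51799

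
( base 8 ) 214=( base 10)140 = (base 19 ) 77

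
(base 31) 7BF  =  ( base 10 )7083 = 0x1BAB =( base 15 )2173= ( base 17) 178B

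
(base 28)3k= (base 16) 68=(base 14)76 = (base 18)5E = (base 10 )104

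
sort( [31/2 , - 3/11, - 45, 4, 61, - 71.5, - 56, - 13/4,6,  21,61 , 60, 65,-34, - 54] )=[ - 71.5, - 56, - 54, - 45, - 34, - 13/4,-3/11, 4, 6,31/2,21,60, 61, 61, 65] 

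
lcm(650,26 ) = 650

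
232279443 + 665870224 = 898149667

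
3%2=1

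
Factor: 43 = 43^1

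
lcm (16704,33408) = 33408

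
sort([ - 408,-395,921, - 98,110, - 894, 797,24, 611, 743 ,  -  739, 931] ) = [  -  894,  -  739, - 408, - 395, -98, 24,110, 611,743,797,921, 931 ]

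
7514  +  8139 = 15653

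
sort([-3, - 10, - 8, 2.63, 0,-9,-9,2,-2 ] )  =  [- 10, - 9, - 9, -8,-3, - 2,0,2, 2.63 ] 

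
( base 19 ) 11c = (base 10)392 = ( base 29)df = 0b110001000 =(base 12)288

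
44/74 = 22/37 = 0.59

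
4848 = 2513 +2335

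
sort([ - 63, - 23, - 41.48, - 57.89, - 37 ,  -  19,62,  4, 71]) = [-63, - 57.89,- 41.48, - 37,-23, - 19,4, 62,71 ] 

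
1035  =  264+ 771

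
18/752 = 9/376 = 0.02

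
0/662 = 0 =0.00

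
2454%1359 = 1095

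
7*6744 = 47208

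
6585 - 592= 5993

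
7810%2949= 1912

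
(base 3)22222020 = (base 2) 1100110001100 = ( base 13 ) 2c91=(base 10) 6540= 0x198c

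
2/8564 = 1/4282 = 0.00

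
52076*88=4582688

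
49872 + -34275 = 15597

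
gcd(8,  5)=1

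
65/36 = 65/36 = 1.81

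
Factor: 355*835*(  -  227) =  - 5^2*71^1*167^1* 227^1 = -67288475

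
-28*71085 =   -  1990380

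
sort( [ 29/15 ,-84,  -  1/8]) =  [- 84,-1/8, 29/15 ]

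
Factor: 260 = 2^2*5^1*13^1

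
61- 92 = -31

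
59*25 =1475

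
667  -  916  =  - 249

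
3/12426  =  1/4142=0.00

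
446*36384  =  16227264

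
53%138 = 53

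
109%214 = 109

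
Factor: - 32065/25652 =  - 5/4 = - 2^( - 2)*5^1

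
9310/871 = 10+600/871 = 10.69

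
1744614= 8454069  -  6709455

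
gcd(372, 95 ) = 1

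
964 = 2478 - 1514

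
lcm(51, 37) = 1887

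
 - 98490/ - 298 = 330 + 75/149 = 330.50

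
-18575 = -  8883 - 9692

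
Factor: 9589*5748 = 55117572= 2^2*3^1 * 43^1* 223^1*479^1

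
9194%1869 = 1718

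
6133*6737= 41318021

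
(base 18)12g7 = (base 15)201A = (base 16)1A77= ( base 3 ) 100021221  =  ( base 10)6775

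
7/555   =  7/555 = 0.01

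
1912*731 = 1397672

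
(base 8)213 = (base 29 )4N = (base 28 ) 4R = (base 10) 139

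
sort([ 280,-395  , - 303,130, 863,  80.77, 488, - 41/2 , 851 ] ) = [ - 395, - 303, - 41/2, 80.77,130,  280, 488,851,  863 ] 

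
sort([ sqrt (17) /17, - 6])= [-6, sqrt(17) /17 ]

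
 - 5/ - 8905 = 1/1781 = 0.00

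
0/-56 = 0/1= - 0.00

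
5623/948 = 5  +  883/948 = 5.93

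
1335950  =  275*4858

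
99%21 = 15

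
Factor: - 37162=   -  2^1 * 17^1 * 1093^1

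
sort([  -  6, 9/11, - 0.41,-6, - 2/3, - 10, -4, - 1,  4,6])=[ - 10 ,-6,-6, - 4 , - 1, - 2/3,-0.41,9/11 , 4,6]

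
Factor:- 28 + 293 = 5^1*53^1  =  265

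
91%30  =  1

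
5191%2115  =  961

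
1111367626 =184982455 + 926385171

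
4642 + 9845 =14487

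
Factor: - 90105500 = - 2^2 * 5^3*180211^1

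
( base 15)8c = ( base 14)96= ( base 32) 44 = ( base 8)204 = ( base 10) 132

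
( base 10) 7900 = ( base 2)1111011011100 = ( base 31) 86q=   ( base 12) 46a4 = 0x1edc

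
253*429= 108537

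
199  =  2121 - 1922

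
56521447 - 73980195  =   - 17458748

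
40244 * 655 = 26359820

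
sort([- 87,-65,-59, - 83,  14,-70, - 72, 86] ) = [ - 87,-83, - 72 , -70, - 65,-59,14, 86] 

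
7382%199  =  19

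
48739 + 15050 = 63789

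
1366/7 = 1366/7=195.14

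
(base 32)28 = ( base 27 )2i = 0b1001000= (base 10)72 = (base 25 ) 2m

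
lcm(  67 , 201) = 201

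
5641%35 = 6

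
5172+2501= 7673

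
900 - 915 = - 15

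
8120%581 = 567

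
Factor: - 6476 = - 2^2*1619^1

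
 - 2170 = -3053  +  883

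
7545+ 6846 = 14391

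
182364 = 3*60788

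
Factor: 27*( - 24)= -648 = -2^3*3^4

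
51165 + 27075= 78240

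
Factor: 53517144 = 2^3*3^1*701^1 * 3181^1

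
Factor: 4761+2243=2^2*17^1*103^1 = 7004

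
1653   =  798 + 855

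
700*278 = 194600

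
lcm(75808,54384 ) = 2501664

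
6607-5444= 1163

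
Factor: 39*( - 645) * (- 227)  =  5710185 = 3^2*5^1*13^1 * 43^1*227^1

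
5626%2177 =1272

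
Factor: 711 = 3^2*79^1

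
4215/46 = 91  +  29/46  =  91.63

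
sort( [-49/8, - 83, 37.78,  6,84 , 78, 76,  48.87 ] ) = [ - 83, - 49/8, 6, 37.78, 48.87,76,78,84 ] 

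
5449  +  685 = 6134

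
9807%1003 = 780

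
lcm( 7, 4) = 28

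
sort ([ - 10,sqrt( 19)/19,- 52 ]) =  [ - 52,-10, sqrt (19 ) /19]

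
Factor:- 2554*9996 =-2^3 * 3^1*7^2*17^1*1277^1 =- 25529784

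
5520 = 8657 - 3137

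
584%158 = 110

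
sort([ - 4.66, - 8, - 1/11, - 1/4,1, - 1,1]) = [ - 8, - 4.66, - 1,  -  1/4, - 1/11 , 1,1]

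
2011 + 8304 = 10315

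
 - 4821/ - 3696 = 1  +  375/1232 = 1.30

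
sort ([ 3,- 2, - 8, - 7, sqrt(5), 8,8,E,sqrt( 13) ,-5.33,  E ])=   [ - 8  , - 7,-5.33, - 2,sqrt(5), E, E,3,sqrt(  13 ),8,8]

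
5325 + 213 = 5538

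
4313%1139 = 896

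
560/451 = 1 + 109/451= 1.24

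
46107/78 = 591+ 3/26 = 591.12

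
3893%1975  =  1918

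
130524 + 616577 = 747101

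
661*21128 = 13965608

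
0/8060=0 = 0.00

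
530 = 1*530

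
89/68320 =89/68320 = 0.00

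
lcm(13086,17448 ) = 52344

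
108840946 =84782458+24058488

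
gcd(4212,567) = 81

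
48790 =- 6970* (- 7 ) 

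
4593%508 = 21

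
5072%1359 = 995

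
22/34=11/17=0.65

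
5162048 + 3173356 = 8335404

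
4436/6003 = 4436/6003 = 0.74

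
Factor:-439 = -439^1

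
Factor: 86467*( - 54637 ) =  - 4724297479 = - 11^1*4967^1*86467^1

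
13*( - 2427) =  - 31551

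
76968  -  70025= 6943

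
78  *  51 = 3978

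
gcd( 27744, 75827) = 1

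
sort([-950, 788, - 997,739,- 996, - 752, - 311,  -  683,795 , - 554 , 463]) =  [- 997,-996,  -  950, -752, - 683, - 554, - 311,463,739,788 , 795 ]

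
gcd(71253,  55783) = 91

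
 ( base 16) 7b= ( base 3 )11120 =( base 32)3r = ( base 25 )4n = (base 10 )123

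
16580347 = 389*42623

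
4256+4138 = 8394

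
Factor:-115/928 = -2^ ( - 5)*5^1*23^1 * 29^( - 1)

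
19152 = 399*48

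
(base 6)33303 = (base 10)4647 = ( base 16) 1227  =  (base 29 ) 5f7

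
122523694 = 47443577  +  75080117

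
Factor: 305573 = 29^1*41^1*257^1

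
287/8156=287/8156 =0.04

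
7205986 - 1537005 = 5668981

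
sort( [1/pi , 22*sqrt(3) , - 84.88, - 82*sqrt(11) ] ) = [ - 82 * sqrt(11), - 84.88 , 1/pi , 22*sqrt(3)]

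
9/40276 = 9/40276 = 0.00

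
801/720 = 1 + 9/80 = 1.11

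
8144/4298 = 1 + 1923/2149 = 1.89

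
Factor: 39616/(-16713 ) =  - 64/27 = -  2^6*3^( - 3 )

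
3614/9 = 401 + 5/9 = 401.56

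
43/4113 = 43/4113 = 0.01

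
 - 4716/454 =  - 11 + 139/227 = - 10.39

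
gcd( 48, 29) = 1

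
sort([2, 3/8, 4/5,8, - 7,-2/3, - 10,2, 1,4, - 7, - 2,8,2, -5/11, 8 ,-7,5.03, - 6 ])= [ -10, - 7, - 7, - 7,  -  6 , - 2, - 2/3, - 5/11,3/8,4/5 , 1,2, 2,2,4,5.03,8,8,8] 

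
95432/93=1026  +  14/93  =  1026.15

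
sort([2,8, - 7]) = [-7 , 2, 8 ]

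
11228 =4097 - -7131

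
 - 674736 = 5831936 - 6506672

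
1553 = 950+603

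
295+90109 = 90404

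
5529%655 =289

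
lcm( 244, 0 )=0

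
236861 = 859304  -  622443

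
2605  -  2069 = 536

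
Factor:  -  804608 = - 2^8*7^1*449^1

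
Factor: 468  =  2^2 * 3^2*13^1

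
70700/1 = 70700 = 70700.00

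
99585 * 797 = 79369245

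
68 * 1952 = 132736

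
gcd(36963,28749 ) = 4107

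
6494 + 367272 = 373766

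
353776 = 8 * 44222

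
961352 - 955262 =6090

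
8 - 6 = 2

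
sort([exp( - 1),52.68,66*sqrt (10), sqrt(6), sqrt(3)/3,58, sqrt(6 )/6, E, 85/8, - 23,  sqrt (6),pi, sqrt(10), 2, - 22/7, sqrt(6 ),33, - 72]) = [-72, - 23,- 22/7, exp( - 1), sqrt(6)/6, sqrt( 3)/3,  2, sqrt( 6), sqrt(6), sqrt( 6), E, pi,sqrt( 10 ),85/8, 33, 52.68 , 58,66*sqrt(10)]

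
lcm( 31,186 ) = 186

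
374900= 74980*5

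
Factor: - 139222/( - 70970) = 5^( - 1)*47^(  -  1)  *461^1 = 461/235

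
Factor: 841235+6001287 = 2^1*809^1*4229^1 = 6842522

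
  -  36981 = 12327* ( - 3)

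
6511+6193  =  12704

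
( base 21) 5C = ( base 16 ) 75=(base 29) 41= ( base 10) 117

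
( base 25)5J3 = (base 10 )3603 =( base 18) b23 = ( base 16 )e13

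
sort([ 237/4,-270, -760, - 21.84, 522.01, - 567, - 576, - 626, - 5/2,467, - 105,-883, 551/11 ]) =[-883, - 760,  -  626, - 576, -567,- 270,-105,-21.84, - 5/2,  551/11,237/4, 467,522.01 ] 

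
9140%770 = 670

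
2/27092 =1/13546 = 0.00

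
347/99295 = 347/99295  =  0.00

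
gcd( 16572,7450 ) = 2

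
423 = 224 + 199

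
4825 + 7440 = 12265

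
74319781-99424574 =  - 25104793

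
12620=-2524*( - 5)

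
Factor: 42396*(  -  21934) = -929913864 = - 2^3*3^1*11^1 * 997^1*3533^1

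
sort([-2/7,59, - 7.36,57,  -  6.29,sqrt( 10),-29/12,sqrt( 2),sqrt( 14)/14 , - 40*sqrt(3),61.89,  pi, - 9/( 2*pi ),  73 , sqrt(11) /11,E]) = [ - 40*sqrt( 3 ), - 7.36, - 6.29,-29/12, - 9/( 2*pi ),  -  2/7, sqrt( 14)/14,sqrt( 11) /11,sqrt( 2)  ,  E, pi, sqrt(10 ),57, 59, 61.89,73 ] 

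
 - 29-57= - 86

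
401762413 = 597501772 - 195739359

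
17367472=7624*2278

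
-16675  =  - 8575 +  - 8100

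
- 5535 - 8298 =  - 13833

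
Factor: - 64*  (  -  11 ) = 2^6*11^1 = 704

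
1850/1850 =1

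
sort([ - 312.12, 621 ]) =[ -312.12, 621] 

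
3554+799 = 4353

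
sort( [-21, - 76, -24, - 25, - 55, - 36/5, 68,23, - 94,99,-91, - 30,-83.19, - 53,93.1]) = [  -  94, - 91, - 83.19, - 76,-55, - 53, - 30 , - 25, - 24, - 21, - 36/5 , 23,68,93.1,99]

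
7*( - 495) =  - 3465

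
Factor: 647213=7^1*92459^1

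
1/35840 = 1/35840 = 0.00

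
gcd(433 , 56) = 1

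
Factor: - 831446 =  - 2^1*7^1*11^1*5399^1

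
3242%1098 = 1046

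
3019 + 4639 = 7658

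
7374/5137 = 1 + 2237/5137 = 1.44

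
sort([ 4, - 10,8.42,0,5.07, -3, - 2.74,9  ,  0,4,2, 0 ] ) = [ - 10,-3,-2.74, 0,  0, 0,2,4,4,  5.07,8.42,9 ] 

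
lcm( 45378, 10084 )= 90756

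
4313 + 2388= 6701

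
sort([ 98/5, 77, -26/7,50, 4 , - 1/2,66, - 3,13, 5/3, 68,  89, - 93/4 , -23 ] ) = [-93/4,- 23,-26/7, - 3, - 1/2,5/3, 4,13,98/5,50, 66, 68,77,89]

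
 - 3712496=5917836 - 9630332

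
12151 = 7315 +4836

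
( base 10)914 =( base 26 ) 194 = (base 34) QU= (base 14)494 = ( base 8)1622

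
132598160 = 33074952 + 99523208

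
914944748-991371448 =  - 76426700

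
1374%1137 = 237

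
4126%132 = 34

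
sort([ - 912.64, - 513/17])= [ - 912.64, - 513/17]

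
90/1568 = 45/784 = 0.06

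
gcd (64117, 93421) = 1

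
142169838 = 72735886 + 69433952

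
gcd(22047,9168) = 3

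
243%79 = 6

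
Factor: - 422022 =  - 2^1*3^1 * 37^1*1901^1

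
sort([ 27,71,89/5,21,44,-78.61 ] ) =[  -  78.61,89/5,21,27,  44,  71 ] 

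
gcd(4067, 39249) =49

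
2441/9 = 271 + 2/9 = 271.22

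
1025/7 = 1025/7 = 146.43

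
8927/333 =8927/333 = 26.81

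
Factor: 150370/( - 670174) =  -75185/335087 = - 5^1*11^1*17^ ( - 1)*23^(-1)*857^(-1)*1367^1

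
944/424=2 + 12/53= 2.23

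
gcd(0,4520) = 4520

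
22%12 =10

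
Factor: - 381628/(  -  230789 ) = 2^2*179^1*433^( - 1)  =  716/433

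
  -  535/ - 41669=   535/41669 =0.01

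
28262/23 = 1228 + 18/23 = 1228.78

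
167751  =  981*171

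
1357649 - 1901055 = - 543406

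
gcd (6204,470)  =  94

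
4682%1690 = 1302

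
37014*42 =1554588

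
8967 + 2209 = 11176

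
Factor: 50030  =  2^1*5^1*5003^1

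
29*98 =2842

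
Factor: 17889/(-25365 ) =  - 67/95=- 5^(  -  1)*19^( - 1 )*67^1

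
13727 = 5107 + 8620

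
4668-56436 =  - 51768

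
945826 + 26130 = 971956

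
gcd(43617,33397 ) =7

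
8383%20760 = 8383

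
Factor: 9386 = 2^1*13^1 * 19^2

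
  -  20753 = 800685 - 821438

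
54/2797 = 54/2797 = 0.02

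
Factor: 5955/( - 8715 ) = - 7^( - 1)*83^( -1 )* 397^1 = - 397/581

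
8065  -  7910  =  155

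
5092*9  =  45828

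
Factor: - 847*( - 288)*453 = 2^5 * 3^3*7^1*11^2*151^1 = 110503008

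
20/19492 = 5/4873 = 0.00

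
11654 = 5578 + 6076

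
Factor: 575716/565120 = 2^(-5)*5^( - 1)*163^1=163/160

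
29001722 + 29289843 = 58291565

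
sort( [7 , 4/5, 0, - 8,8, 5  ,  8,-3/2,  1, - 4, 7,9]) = [-8,  -  4,-3/2, 0, 4/5,1,5, 7,7,8,8,9] 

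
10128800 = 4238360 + 5890440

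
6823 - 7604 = -781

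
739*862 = 637018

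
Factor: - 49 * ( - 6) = 2^1*3^1 * 7^2 = 294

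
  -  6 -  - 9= 3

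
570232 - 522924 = 47308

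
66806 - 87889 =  - 21083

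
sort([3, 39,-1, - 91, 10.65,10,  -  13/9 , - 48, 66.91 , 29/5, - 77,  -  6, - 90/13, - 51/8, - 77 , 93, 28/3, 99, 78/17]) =[ - 91, - 77, - 77,  -  48,-90/13,-51/8, - 6, - 13/9 , - 1, 3,78/17,29/5, 28/3, 10, 10.65, 39,66.91, 93, 99]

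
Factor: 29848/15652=82/43 = 2^1*41^1*43^(-1 )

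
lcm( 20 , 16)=80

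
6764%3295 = 174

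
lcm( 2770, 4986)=24930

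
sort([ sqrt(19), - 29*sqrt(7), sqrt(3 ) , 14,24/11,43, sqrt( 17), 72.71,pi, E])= [ - 29*sqrt ( 7),sqrt(3) , 24/11 , E,pi  ,  sqrt(17),sqrt(19),14 , 43,72.71] 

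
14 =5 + 9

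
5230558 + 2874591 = 8105149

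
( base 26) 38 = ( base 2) 1010110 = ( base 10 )86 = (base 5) 321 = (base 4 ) 1112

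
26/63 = 26/63 =0.41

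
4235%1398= 41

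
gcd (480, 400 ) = 80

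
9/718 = 9/718 = 0.01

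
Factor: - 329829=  - 3^1*109943^1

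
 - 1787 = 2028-3815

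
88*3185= 280280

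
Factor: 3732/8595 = 2^2*3^(- 1 )*5^(-1)*191^ ( -1)*311^1 = 1244/2865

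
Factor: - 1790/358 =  - 5 =- 5^1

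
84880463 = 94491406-9610943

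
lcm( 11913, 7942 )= 23826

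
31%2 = 1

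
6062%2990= 82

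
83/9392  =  83/9392 = 0.01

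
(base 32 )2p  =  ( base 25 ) 3E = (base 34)2L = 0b1011001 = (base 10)89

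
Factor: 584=2^3*73^1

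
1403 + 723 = 2126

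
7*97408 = 681856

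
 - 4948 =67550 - 72498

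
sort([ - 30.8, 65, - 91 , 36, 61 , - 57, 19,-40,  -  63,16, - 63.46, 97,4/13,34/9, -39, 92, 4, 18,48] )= [  -  91 , - 63.46,- 63, - 57, - 40,-39,- 30.8,4/13, 34/9,4,16,18 , 19,36 , 48 , 61,65,92, 97]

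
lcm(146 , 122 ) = 8906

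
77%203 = 77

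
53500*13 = 695500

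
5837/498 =5837/498 = 11.72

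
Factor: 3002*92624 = 2^5*7^1 * 19^1 * 79^1*827^1= 278057248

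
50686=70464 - 19778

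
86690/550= 157+34/55= 157.62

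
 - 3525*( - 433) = 1526325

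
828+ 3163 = 3991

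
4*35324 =141296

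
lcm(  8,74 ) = 296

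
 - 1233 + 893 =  - 340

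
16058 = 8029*2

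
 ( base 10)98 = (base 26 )3k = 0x62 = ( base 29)3B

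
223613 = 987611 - 763998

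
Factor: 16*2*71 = 2^5*71^1 = 2272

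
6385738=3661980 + 2723758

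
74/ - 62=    - 2 + 25/31 = -1.19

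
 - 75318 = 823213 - 898531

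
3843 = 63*61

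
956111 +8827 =964938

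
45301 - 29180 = 16121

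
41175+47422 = 88597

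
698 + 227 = 925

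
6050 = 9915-3865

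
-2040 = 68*( - 30) 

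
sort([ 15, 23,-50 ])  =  [-50, 15, 23 ] 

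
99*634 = 62766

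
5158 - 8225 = - 3067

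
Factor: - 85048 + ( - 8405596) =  - 2^2 * 19^1*47^1 *2377^1= -8490644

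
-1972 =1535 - 3507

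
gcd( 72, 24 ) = 24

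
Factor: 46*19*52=45448 =2^3*13^1*  19^1*23^1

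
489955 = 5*97991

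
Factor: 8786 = 2^1 *23^1 *191^1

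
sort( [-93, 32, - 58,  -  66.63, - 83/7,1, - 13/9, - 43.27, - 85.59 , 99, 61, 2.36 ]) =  [ - 93, - 85.59, -66.63,-58 , - 43.27, - 83/7, - 13/9, 1,  2.36, 32, 61,  99 ]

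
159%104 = 55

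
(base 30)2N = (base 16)53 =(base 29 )2p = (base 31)2L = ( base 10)83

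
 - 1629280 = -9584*170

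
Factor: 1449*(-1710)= - 2477790 = - 2^1*3^4 * 5^1*7^1*19^1*23^1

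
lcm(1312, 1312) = 1312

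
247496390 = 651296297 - 403799907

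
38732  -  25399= 13333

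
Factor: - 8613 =  -  3^3*11^1*29^1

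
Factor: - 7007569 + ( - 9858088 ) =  - 16865657^1  =  -16865657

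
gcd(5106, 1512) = 6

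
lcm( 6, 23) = 138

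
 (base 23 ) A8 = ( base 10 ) 238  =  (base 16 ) ee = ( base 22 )ai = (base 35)6s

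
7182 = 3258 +3924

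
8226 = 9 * 914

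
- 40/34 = -2 + 14/17 = -1.18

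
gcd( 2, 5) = 1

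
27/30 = 9/10 = 0.90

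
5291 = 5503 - 212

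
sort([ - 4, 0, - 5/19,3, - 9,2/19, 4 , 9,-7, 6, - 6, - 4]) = [ - 9,- 7, - 6,  -  4,-4,  -  5/19, 0, 2/19, 3, 4, 6, 9 ] 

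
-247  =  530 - 777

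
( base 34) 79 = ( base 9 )304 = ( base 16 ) f7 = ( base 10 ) 247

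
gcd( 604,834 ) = 2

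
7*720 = 5040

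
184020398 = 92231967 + 91788431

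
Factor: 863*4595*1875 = 7435284375 = 3^1*5^5*863^1*919^1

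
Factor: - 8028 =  - 2^2*3^2*223^1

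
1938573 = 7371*263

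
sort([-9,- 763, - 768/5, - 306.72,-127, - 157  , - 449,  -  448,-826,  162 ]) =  [-826, - 763, - 449,-448, - 306.72, - 157, - 768/5, - 127, - 9,162]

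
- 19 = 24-43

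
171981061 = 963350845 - 791369784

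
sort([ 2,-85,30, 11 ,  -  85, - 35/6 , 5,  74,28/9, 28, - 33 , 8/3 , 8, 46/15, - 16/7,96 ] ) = [ - 85, - 85,-33,-35/6 , - 16/7,2,8/3, 46/15 , 28/9 , 5 , 8,11,28, 30 , 74, 96 ]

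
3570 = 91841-88271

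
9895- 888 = 9007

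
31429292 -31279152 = 150140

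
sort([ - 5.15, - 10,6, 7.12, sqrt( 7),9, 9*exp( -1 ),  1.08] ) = [ - 10 ,  -  5.15,1.08,sqrt( 7),9*exp( - 1 ),  6 , 7.12,9]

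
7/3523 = 7/3523 = 0.00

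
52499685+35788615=88288300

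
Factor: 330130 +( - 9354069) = -9023939 = -  53^1*170263^1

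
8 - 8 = 0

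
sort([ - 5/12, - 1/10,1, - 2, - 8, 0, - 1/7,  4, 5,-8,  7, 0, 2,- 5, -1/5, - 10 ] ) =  [  -  10  ,- 8,-8, - 5, -2,-5/12,-1/5, - 1/7,-1/10,0,0 , 1,2,  4 , 5 , 7]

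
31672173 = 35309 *897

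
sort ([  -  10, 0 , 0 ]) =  [-10,0, 0 ]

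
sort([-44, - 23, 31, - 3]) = [-44,-23, - 3,31]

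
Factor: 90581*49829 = 13^1*239^1*379^1*3833^1  =  4513560649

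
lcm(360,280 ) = 2520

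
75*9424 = 706800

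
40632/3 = 13544 =13544.00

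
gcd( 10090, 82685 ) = 5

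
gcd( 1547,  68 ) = 17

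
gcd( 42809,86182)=1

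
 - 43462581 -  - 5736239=-37726342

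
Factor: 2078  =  2^1*1039^1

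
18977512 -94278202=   -75300690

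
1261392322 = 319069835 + 942322487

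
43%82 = 43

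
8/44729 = 8/44729 = 0.00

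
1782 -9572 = -7790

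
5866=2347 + 3519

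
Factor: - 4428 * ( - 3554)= 2^3*3^3*41^1*1777^1 = 15737112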